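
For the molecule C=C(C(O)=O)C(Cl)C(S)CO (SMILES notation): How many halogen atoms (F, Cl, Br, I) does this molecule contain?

1

Halogen atoms appear at heavy-atom position 7 (1×Cl).
Other groups present: 1 alkene, 1 carboxylic acid, 1 hydroxyl, 1 thiol.
Halogen count: 1.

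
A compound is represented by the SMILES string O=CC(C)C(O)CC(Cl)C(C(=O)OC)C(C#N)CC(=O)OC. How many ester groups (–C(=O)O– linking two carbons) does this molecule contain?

2

The ester motif appears at heavy-atom positions 11, 19 in the SMILES.
Other groups present: 1 aldehyde, 1 hydroxyl, 1 nitrile.
Ester count: 2.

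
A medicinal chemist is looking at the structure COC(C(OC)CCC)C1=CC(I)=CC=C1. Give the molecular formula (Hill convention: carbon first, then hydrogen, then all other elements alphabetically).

Walk through each heavy atom and fill implicit hydrogens from standard valence (C 4, N 3, O 2, S 2, halogen 1):
  atom 1: C, bond orders sum to 1 (valence 4) → 3 H
  atom 2: O, bond orders sum to 2 (valence 2) → 0 H
  atom 3: C, bond orders sum to 3 (valence 4) → 1 H
  atom 4: C, bond orders sum to 3 (valence 4) → 1 H
  atom 5: O, bond orders sum to 2 (valence 2) → 0 H
  atom 6: C, bond orders sum to 1 (valence 4) → 3 H
  atom 7: C, bond orders sum to 2 (valence 4) → 2 H
  atom 8: C, bond orders sum to 2 (valence 4) → 2 H
  atom 9: C, bond orders sum to 1 (valence 4) → 3 H
  atom 10: C, bond orders sum to 4 (valence 4) → 0 H
  atom 11: C, bond orders sum to 3 (valence 4) → 1 H
  atom 12: C, bond orders sum to 4 (valence 4) → 0 H
  atom 13: I (halogen, monovalent) → 0 H
  atom 14: C, bond orders sum to 3 (valence 4) → 1 H
  atom 15: C, bond orders sum to 3 (valence 4) → 1 H
  atom 16: C, bond orders sum to 3 (valence 4) → 1 H
Totals → C:13, H:19, I:1, O:2.
In Hill order: C13H19IO2.

C13H19IO2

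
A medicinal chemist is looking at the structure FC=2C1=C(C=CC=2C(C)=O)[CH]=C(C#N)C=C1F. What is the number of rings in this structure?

2

In SMILES, each pair of matching ring-closure digits denotes one ring-closing bond; the number of such bonds equals the number of independent rings.
Ring-closure bonds here: 2.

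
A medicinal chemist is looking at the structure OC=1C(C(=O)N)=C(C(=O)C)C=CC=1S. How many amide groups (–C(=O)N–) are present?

The amide motif appears at heavy-atom position 4 in the SMILES.
Other groups present: 1 hydroxyl, 1 ketone, 1 thiol.
Amide count: 1.

1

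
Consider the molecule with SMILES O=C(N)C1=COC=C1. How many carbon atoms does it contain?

5

Count every carbon token in the SMILES (each C, including those in ring-closure positions and inside branches).
Carbon count: 5.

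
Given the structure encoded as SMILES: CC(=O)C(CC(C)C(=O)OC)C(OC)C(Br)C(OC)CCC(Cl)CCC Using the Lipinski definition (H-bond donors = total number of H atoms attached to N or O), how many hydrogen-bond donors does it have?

0

Donors: find every N or O and count the H atoms it carries.
  atom 3 (O): bond orders sum to 2 → 0 H
  atom 9 (O): bond orders sum to 2 → 0 H
  atom 10 (O): bond orders sum to 2 → 0 H
  atom 13 (O): bond orders sum to 2 → 0 H
  atom 18 (O): bond orders sum to 2 → 0 H
Lipinski HBD = 0.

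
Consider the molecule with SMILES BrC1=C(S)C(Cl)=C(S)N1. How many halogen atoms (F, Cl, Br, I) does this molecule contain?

Halogen atoms appear at heavy-atom positions 1, 6 (1×Br, 1×Cl).
Other groups present: 2 thiol.
Halogen count: 2.

2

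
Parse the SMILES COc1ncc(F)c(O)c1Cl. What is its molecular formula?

C6H5ClFNO2

Walk through each heavy atom and fill implicit hydrogens from standard valence (C 4, N 3, O 2, S 2, halogen 1); for lowercase aromatic atoms, an aromatic c carries 1 H when it has two neighbours and 0 H with three, and aromatic n carries 0 H:
  atom 1: C, bond orders sum to 1 (valence 4) → 3 H
  atom 2: O, bond orders sum to 2 (valence 2) → 0 H
  atom 3: aromatic c, 3 neighbours → 0 H
  atom 4: aromatic n, 2 neighbours → 0 H
  atom 5: aromatic c, 2 neighbours → 1 H
  atom 6: aromatic c, 3 neighbours → 0 H
  atom 7: F (halogen, monovalent) → 0 H
  atom 8: aromatic c, 3 neighbours → 0 H
  atom 9: O, bond orders sum to 1 (valence 2) → 1 H
  atom 10: aromatic c, 3 neighbours → 0 H
  atom 11: Cl (halogen, monovalent) → 0 H
Totals → C:6, H:5, Cl:1, F:1, N:1, O:2.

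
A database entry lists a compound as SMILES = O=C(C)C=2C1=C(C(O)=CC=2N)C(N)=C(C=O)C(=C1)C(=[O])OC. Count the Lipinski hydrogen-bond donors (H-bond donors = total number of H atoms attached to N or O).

Donors: find every N or O and count the H atoms it carries.
  atom 1 (O): bond orders sum to 2 → 0 H
  atom 8 (O): bond orders sum to 1 → 1 H
  atom 11 (N): bond orders sum to 1 → 2 H
  atom 13 (N): bond orders sum to 1 → 2 H
  atom 16 (O): bond orders sum to 2 → 0 H
  atom 20 (O): bond orders sum to 2 → 0 H
  atom 21 (O): bond orders sum to 2 → 0 H
Lipinski HBD = 5.

5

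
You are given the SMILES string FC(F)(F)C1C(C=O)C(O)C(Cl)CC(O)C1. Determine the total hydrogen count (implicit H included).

12

Walk through each heavy atom and fill implicit hydrogens from standard valence (C 4, N 3, O 2, S 2, halogen 1):
  atom 1: F (halogen, monovalent) → 0 H
  atom 2: C, bond orders sum to 4 (valence 4) → 0 H
  atom 3: F (halogen, monovalent) → 0 H
  atom 4: F (halogen, monovalent) → 0 H
  atom 5: C, bond orders sum to 3 (valence 4) → 1 H
  atom 6: C, bond orders sum to 3 (valence 4) → 1 H
  atom 7: C, bond orders sum to 3 (valence 4) → 1 H
  atom 8: O, bond orders sum to 2 (valence 2) → 0 H
  atom 9: C, bond orders sum to 3 (valence 4) → 1 H
  atom 10: O, bond orders sum to 1 (valence 2) → 1 H
  atom 11: C, bond orders sum to 3 (valence 4) → 1 H
  atom 12: Cl (halogen, monovalent) → 0 H
  atom 13: C, bond orders sum to 2 (valence 4) → 2 H
  atom 14: C, bond orders sum to 3 (valence 4) → 1 H
  atom 15: O, bond orders sum to 1 (valence 2) → 1 H
  atom 16: C, bond orders sum to 2 (valence 4) → 2 H
Total hydrogens: 12.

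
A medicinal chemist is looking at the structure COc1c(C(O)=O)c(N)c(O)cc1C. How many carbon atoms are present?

Count every carbon token in the SMILES (each C, including those in ring-closure positions and inside branches).
Carbon count: 9.

9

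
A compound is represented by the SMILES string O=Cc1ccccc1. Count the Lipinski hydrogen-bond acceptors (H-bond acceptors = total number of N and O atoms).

N atoms: 0; O atoms: 1.
Lipinski HBA = 0 + 1 = 1.

1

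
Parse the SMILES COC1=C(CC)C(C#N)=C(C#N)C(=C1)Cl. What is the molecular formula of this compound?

Walk through each heavy atom and fill implicit hydrogens from standard valence (C 4, N 3, O 2, S 2, halogen 1):
  atom 1: C, bond orders sum to 1 (valence 4) → 3 H
  atom 2: O, bond orders sum to 2 (valence 2) → 0 H
  atom 3: C, bond orders sum to 4 (valence 4) → 0 H
  atom 4: C, bond orders sum to 4 (valence 4) → 0 H
  atom 5: C, bond orders sum to 2 (valence 4) → 2 H
  atom 6: C, bond orders sum to 1 (valence 4) → 3 H
  atom 7: C, bond orders sum to 4 (valence 4) → 0 H
  atom 8: C, bond orders sum to 4 (valence 4) → 0 H
  atom 9: N, bond orders sum to 3 (valence 3) → 0 H
  atom 10: C, bond orders sum to 4 (valence 4) → 0 H
  atom 11: C, bond orders sum to 4 (valence 4) → 0 H
  atom 12: N, bond orders sum to 3 (valence 3) → 0 H
  atom 13: C, bond orders sum to 4 (valence 4) → 0 H
  atom 14: C, bond orders sum to 3 (valence 4) → 1 H
  atom 15: Cl (halogen, monovalent) → 0 H
Totals → C:11, H:9, Cl:1, N:2, O:1.

C11H9ClN2O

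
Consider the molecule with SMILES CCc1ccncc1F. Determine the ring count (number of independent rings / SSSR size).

In SMILES, each pair of matching ring-closure digits denotes one ring-closing bond; the number of such bonds equals the number of independent rings.
Ring-closure bonds here: 1.

1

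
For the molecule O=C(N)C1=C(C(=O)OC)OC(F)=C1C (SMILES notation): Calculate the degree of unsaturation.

Degree of unsaturation = (number of rings) + (number of π bonds).
Ring closures in the SMILES: 1.
π bonds: 4 double bonds (each 1 DoU) → 4 DoU from unsaturation.
Total DoU = 1 + 4 = 5.

5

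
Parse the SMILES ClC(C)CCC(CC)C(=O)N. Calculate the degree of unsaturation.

Molecular formula: C8H16ClNO.
DoU = (2C + 2 + N − H − X) / 2, where X is the halogen count and O/S are ignored.
    = (2·8 + 2 + 1 − 16 − 1) / 2 = 2 / 2 = 1.

1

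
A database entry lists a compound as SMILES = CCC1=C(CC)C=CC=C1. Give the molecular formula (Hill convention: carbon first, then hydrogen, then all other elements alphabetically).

Walk through each heavy atom and fill implicit hydrogens from standard valence (C 4, N 3, O 2, S 2, halogen 1):
  atom 1: C, bond orders sum to 1 (valence 4) → 3 H
  atom 2: C, bond orders sum to 2 (valence 4) → 2 H
  atom 3: C, bond orders sum to 4 (valence 4) → 0 H
  atom 4: C, bond orders sum to 4 (valence 4) → 0 H
  atom 5: C, bond orders sum to 2 (valence 4) → 2 H
  atom 6: C, bond orders sum to 1 (valence 4) → 3 H
  atom 7: C, bond orders sum to 3 (valence 4) → 1 H
  atom 8: C, bond orders sum to 3 (valence 4) → 1 H
  atom 9: C, bond orders sum to 3 (valence 4) → 1 H
  atom 10: C, bond orders sum to 3 (valence 4) → 1 H
Totals → C:10, H:14.
In Hill order: C10H14.

C10H14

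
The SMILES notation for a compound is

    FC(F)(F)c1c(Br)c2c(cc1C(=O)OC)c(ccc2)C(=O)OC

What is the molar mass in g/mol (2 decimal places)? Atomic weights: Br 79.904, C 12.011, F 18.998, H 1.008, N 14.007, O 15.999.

391.14 g/mol

First, the molecular formula is C15H10BrF3O4 (counting implicit H from valence).
  Br: 1 × 79.904 = 79.904
  C: 15 × 12.011 = 180.165
  F: 3 × 18.998 = 56.994
  H: 10 × 1.008 = 10.080
  O: 4 × 15.999 = 63.996
Sum: 1×79.904 + 15×12.011 + 3×18.998 + 10×1.008 + 4×15.999 = 391.139 → 391.14 g/mol.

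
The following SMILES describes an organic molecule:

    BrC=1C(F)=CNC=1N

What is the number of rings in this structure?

In SMILES, each pair of matching ring-closure digits denotes one ring-closing bond; the number of such bonds equals the number of independent rings.
Ring-closure bonds here: 1.

1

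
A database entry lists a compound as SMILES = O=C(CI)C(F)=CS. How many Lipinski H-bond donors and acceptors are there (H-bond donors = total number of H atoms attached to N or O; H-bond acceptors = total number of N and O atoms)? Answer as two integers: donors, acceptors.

Donors: find every N or O and count the H atoms it carries.
  atom 1 (O): bond orders sum to 2 → 0 H
Lipinski HBD = 0.
Acceptors: N atoms = 0, O atoms = 1 → HBA = 1.

0, 1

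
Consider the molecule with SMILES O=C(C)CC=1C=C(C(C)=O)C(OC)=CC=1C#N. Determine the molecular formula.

C13H13NO3

Walk through each heavy atom and fill implicit hydrogens from standard valence (C 4, N 3, O 2, S 2, halogen 1):
  atom 1: O, bond orders sum to 2 (valence 2) → 0 H
  atom 2: C, bond orders sum to 4 (valence 4) → 0 H
  atom 3: C, bond orders sum to 1 (valence 4) → 3 H
  atom 4: C, bond orders sum to 2 (valence 4) → 2 H
  atom 5: C, bond orders sum to 4 (valence 4) → 0 H
  atom 6: C, bond orders sum to 3 (valence 4) → 1 H
  atom 7: C, bond orders sum to 4 (valence 4) → 0 H
  atom 8: C, bond orders sum to 4 (valence 4) → 0 H
  atom 9: C, bond orders sum to 1 (valence 4) → 3 H
  atom 10: O, bond orders sum to 2 (valence 2) → 0 H
  atom 11: C, bond orders sum to 4 (valence 4) → 0 H
  atom 12: O, bond orders sum to 2 (valence 2) → 0 H
  atom 13: C, bond orders sum to 1 (valence 4) → 3 H
  atom 14: C, bond orders sum to 3 (valence 4) → 1 H
  atom 15: C, bond orders sum to 4 (valence 4) → 0 H
  atom 16: C, bond orders sum to 4 (valence 4) → 0 H
  atom 17: N, bond orders sum to 3 (valence 3) → 0 H
Totals → C:13, H:13, N:1, O:3.
In Hill order: C13H13NO3.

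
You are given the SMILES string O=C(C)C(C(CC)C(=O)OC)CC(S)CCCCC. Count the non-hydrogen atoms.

Every atom symbol written in the SMILES (organic subset) is one heavy atom; implicit H are not written.
Heavy atoms by element → C:15, O:3, S:1.
Total: 19.

19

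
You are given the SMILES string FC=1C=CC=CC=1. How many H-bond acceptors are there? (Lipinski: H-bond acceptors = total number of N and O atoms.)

N atoms: 0; O atoms: 0.
Lipinski HBA = 0 + 0 = 0.

0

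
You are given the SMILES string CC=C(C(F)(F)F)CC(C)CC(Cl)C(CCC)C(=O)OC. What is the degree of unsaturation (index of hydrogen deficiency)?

Degree of unsaturation = (number of rings) + (number of π bonds).
Ring closures in the SMILES: 0.
π bonds: 2 double bonds (each 1 DoU) → 2 DoU from unsaturation.
Total DoU = 0 + 2 = 2.

2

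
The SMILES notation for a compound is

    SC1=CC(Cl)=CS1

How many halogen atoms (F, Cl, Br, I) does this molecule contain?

1

Halogen atoms appear at heavy-atom position 5 (1×Cl).
Other groups present: 1 thiol.
Halogen count: 1.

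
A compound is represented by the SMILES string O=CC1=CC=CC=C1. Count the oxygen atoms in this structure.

1

Scan the SMILES for O atoms (remember two-letter symbols like Cl and Br are single atoms).
Oxygen count: 1.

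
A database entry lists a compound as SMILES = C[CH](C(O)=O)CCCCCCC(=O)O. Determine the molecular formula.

Walk through each heavy atom and fill implicit hydrogens from standard valence (C 4, N 3, O 2, S 2, halogen 1):
  atom 1: C, bond orders sum to 1 (valence 4) → 3 H
  atom 2: C with explicit H count 1
  atom 3: C, bond orders sum to 4 (valence 4) → 0 H
  atom 4: O, bond orders sum to 1 (valence 2) → 1 H
  atom 5: O, bond orders sum to 2 (valence 2) → 0 H
  atom 6: C, bond orders sum to 2 (valence 4) → 2 H
  atom 7: C, bond orders sum to 2 (valence 4) → 2 H
  atom 8: C, bond orders sum to 2 (valence 4) → 2 H
  atom 9: C, bond orders sum to 2 (valence 4) → 2 H
  atom 10: C, bond orders sum to 2 (valence 4) → 2 H
  atom 11: C, bond orders sum to 2 (valence 4) → 2 H
  atom 12: C, bond orders sum to 4 (valence 4) → 0 H
  atom 13: O, bond orders sum to 2 (valence 2) → 0 H
  atom 14: O, bond orders sum to 1 (valence 2) → 1 H
Totals → C:10, H:18, O:4.
In Hill order: C10H18O4.

C10H18O4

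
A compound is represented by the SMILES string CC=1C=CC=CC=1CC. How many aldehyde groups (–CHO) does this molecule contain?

Scan the SMILES for the aldehyde motif — none present.

0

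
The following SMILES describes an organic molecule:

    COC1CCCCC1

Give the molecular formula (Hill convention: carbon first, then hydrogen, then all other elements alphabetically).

Walk through each heavy atom and fill implicit hydrogens from standard valence (C 4, N 3, O 2, S 2, halogen 1):
  atom 1: C, bond orders sum to 1 (valence 4) → 3 H
  atom 2: O, bond orders sum to 2 (valence 2) → 0 H
  atom 3: C, bond orders sum to 3 (valence 4) → 1 H
  atom 4: C, bond orders sum to 2 (valence 4) → 2 H
  atom 5: C, bond orders sum to 2 (valence 4) → 2 H
  atom 6: C, bond orders sum to 2 (valence 4) → 2 H
  atom 7: C, bond orders sum to 2 (valence 4) → 2 H
  atom 8: C, bond orders sum to 2 (valence 4) → 2 H
Totals → C:7, H:14, O:1.

C7H14O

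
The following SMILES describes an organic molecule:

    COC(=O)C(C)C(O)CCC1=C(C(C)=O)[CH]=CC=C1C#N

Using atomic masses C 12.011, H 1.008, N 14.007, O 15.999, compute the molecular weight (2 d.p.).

289.33 g/mol

First, the molecular formula is C16H19NO4 (counting implicit H from valence).
  C: 16 × 12.011 = 192.176
  H: 19 × 1.008 = 19.152
  N: 1 × 14.007 = 14.007
  O: 4 × 15.999 = 63.996
Sum: 16×12.011 + 19×1.008 + 1×14.007 + 4×15.999 = 289.331 → 289.33 g/mol.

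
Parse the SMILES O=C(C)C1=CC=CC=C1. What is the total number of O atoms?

Scan the SMILES for O atoms (remember two-letter symbols like Cl and Br are single atoms).
Oxygen count: 1.

1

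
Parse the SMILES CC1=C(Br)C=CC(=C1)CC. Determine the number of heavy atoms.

10

Every atom symbol written in the SMILES (organic subset) is one heavy atom; implicit H are not written.
Heavy atoms by element → Br:1, C:9.
Total: 10.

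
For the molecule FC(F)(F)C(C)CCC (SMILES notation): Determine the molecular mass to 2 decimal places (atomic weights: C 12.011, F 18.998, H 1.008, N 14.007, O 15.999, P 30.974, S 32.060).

140.15 g/mol

First, the molecular formula is C6H11F3 (counting implicit H from valence).
  C: 6 × 12.011 = 72.066
  F: 3 × 18.998 = 56.994
  H: 11 × 1.008 = 11.088
Sum: 6×12.011 + 3×18.998 + 11×1.008 = 140.148 → 140.15 g/mol.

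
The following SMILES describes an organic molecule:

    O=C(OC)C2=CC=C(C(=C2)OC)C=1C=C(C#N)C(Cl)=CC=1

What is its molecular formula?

Walk through each heavy atom and fill implicit hydrogens from standard valence (C 4, N 3, O 2, S 2, halogen 1):
  atom 1: O, bond orders sum to 2 (valence 2) → 0 H
  atom 2: C, bond orders sum to 4 (valence 4) → 0 H
  atom 3: O, bond orders sum to 2 (valence 2) → 0 H
  atom 4: C, bond orders sum to 1 (valence 4) → 3 H
  atom 5: C, bond orders sum to 4 (valence 4) → 0 H
  atom 6: C, bond orders sum to 3 (valence 4) → 1 H
  atom 7: C, bond orders sum to 3 (valence 4) → 1 H
  atom 8: C, bond orders sum to 4 (valence 4) → 0 H
  atom 9: C, bond orders sum to 4 (valence 4) → 0 H
  atom 10: C, bond orders sum to 3 (valence 4) → 1 H
  atom 11: O, bond orders sum to 2 (valence 2) → 0 H
  atom 12: C, bond orders sum to 1 (valence 4) → 3 H
  atom 13: C, bond orders sum to 4 (valence 4) → 0 H
  atom 14: C, bond orders sum to 3 (valence 4) → 1 H
  atom 15: C, bond orders sum to 4 (valence 4) → 0 H
  atom 16: C, bond orders sum to 4 (valence 4) → 0 H
  atom 17: N, bond orders sum to 3 (valence 3) → 0 H
  atom 18: C, bond orders sum to 4 (valence 4) → 0 H
  atom 19: Cl (halogen, monovalent) → 0 H
  atom 20: C, bond orders sum to 3 (valence 4) → 1 H
  atom 21: C, bond orders sum to 3 (valence 4) → 1 H
Totals → C:16, H:12, Cl:1, N:1, O:3.

C16H12ClNO3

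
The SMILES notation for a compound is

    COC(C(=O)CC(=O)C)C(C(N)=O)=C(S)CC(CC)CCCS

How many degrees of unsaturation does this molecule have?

Degree of unsaturation = (number of rings) + (number of π bonds).
Ring closures in the SMILES: 0.
π bonds: 4 double bonds (each 1 DoU) → 4 DoU from unsaturation.
Total DoU = 0 + 4 = 4.

4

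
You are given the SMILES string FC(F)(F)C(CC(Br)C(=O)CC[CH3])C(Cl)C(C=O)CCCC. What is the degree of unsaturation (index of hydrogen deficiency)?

Degree of unsaturation = (number of rings) + (number of π bonds).
Ring closures in the SMILES: 0.
π bonds: 2 double bonds (each 1 DoU) → 2 DoU from unsaturation.
Total DoU = 0 + 2 = 2.

2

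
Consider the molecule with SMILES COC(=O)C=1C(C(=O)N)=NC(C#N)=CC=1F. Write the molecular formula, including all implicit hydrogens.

Walk through each heavy atom and fill implicit hydrogens from standard valence (C 4, N 3, O 2, S 2, halogen 1):
  atom 1: C, bond orders sum to 1 (valence 4) → 3 H
  atom 2: O, bond orders sum to 2 (valence 2) → 0 H
  atom 3: C, bond orders sum to 4 (valence 4) → 0 H
  atom 4: O, bond orders sum to 2 (valence 2) → 0 H
  atom 5: C, bond orders sum to 4 (valence 4) → 0 H
  atom 6: C, bond orders sum to 4 (valence 4) → 0 H
  atom 7: C, bond orders sum to 4 (valence 4) → 0 H
  atom 8: O, bond orders sum to 2 (valence 2) → 0 H
  atom 9: N, bond orders sum to 1 (valence 3) → 2 H
  atom 10: N, bond orders sum to 3 (valence 3) → 0 H
  atom 11: C, bond orders sum to 4 (valence 4) → 0 H
  atom 12: C, bond orders sum to 4 (valence 4) → 0 H
  atom 13: N, bond orders sum to 3 (valence 3) → 0 H
  atom 14: C, bond orders sum to 3 (valence 4) → 1 H
  atom 15: C, bond orders sum to 4 (valence 4) → 0 H
  atom 16: F (halogen, monovalent) → 0 H
Totals → C:9, H:6, F:1, N:3, O:3.
In Hill order: C9H6FN3O3.

C9H6FN3O3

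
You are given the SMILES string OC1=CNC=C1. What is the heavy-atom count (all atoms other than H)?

Every atom symbol written in the SMILES (organic subset) is one heavy atom; implicit H are not written.
Heavy atoms by element → C:4, N:1, O:1.
Total: 6.

6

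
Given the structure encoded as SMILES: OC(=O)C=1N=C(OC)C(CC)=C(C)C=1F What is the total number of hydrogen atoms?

12

Walk through each heavy atom and fill implicit hydrogens from standard valence (C 4, N 3, O 2, S 2, halogen 1):
  atom 1: O, bond orders sum to 1 (valence 2) → 1 H
  atom 2: C, bond orders sum to 4 (valence 4) → 0 H
  atom 3: O, bond orders sum to 2 (valence 2) → 0 H
  atom 4: C, bond orders sum to 4 (valence 4) → 0 H
  atom 5: N, bond orders sum to 3 (valence 3) → 0 H
  atom 6: C, bond orders sum to 4 (valence 4) → 0 H
  atom 7: O, bond orders sum to 2 (valence 2) → 0 H
  atom 8: C, bond orders sum to 1 (valence 4) → 3 H
  atom 9: C, bond orders sum to 4 (valence 4) → 0 H
  atom 10: C, bond orders sum to 2 (valence 4) → 2 H
  atom 11: C, bond orders sum to 1 (valence 4) → 3 H
  atom 12: C, bond orders sum to 4 (valence 4) → 0 H
  atom 13: C, bond orders sum to 1 (valence 4) → 3 H
  atom 14: C, bond orders sum to 4 (valence 4) → 0 H
  atom 15: F (halogen, monovalent) → 0 H
Total hydrogens: 12.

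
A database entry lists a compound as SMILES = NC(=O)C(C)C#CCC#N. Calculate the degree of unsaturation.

5

Molecular formula: C7H8N2O.
DoU = (2C + 2 + N − H − X) / 2, where X is the halogen count and O/S are ignored.
    = (2·7 + 2 + 2 − 8 − 0) / 2 = 10 / 2 = 5.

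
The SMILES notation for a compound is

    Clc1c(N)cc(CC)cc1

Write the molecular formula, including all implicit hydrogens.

C8H10ClN

Walk through each heavy atom and fill implicit hydrogens from standard valence (C 4, N 3, O 2, S 2, halogen 1); for lowercase aromatic atoms, an aromatic c carries 1 H when it has two neighbours and 0 H with three, and aromatic n carries 0 H:
  atom 1: Cl (halogen, monovalent) → 0 H
  atom 2: aromatic c, 3 neighbours → 0 H
  atom 3: aromatic c, 3 neighbours → 0 H
  atom 4: N, bond orders sum to 1 (valence 3) → 2 H
  atom 5: aromatic c, 2 neighbours → 1 H
  atom 6: aromatic c, 3 neighbours → 0 H
  atom 7: C, bond orders sum to 2 (valence 4) → 2 H
  atom 8: C, bond orders sum to 1 (valence 4) → 3 H
  atom 9: aromatic c, 2 neighbours → 1 H
  atom 10: aromatic c, 2 neighbours → 1 H
Totals → C:8, H:10, Cl:1, N:1.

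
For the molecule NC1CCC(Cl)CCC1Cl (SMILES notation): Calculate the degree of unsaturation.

1

Degree of unsaturation = (number of rings) + (number of π bonds).
Ring closures in the SMILES: 1.
π bonds: none → 0 DoU from unsaturation.
Total DoU = 1 + 0 = 1.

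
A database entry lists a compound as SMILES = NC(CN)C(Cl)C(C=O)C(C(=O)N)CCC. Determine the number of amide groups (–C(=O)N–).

1

The amide motif appears at heavy-atom position 11 in the SMILES.
Other groups present: 1 aldehyde, 2 primary amine.
Amide count: 1.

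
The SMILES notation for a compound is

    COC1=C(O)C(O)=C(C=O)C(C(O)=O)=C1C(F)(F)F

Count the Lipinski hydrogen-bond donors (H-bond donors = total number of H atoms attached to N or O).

Donors: find every N or O and count the H atoms it carries.
  atom 2 (O): bond orders sum to 2 → 0 H
  atom 5 (O): bond orders sum to 1 → 1 H
  atom 7 (O): bond orders sum to 1 → 1 H
  atom 10 (O): bond orders sum to 2 → 0 H
  atom 13 (O): bond orders sum to 1 → 1 H
  atom 14 (O): bond orders sum to 2 → 0 H
Lipinski HBD = 3.

3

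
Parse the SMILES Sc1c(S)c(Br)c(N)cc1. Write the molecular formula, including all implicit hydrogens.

Walk through each heavy atom and fill implicit hydrogens from standard valence (C 4, N 3, O 2, S 2, halogen 1); for lowercase aromatic atoms, an aromatic c carries 1 H when it has two neighbours and 0 H with three, and aromatic n carries 0 H:
  atom 1: S, bond orders sum to 1 (valence 2) → 1 H
  atom 2: aromatic c, 3 neighbours → 0 H
  atom 3: aromatic c, 3 neighbours → 0 H
  atom 4: S, bond orders sum to 1 (valence 2) → 1 H
  atom 5: aromatic c, 3 neighbours → 0 H
  atom 6: Br (halogen, monovalent) → 0 H
  atom 7: aromatic c, 3 neighbours → 0 H
  atom 8: N, bond orders sum to 1 (valence 3) → 2 H
  atom 9: aromatic c, 2 neighbours → 1 H
  atom 10: aromatic c, 2 neighbours → 1 H
Totals → C:6, H:6, Br:1, N:1, S:2.
In Hill order: C6H6BrNS2.

C6H6BrNS2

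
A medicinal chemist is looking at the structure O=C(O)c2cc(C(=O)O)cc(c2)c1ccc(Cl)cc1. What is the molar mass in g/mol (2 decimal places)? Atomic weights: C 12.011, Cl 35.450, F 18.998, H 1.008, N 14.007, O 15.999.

First, the molecular formula is C14H9ClO4 (counting implicit H from valence).
  C: 14 × 12.011 = 168.154
  Cl: 1 × 35.450 = 35.450
  H: 9 × 1.008 = 9.072
  O: 4 × 15.999 = 63.996
Sum: 14×12.011 + 1×35.450 + 9×1.008 + 4×15.999 = 276.672 → 276.67 g/mol.

276.67 g/mol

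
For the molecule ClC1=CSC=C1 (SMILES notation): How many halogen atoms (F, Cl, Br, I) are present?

Halogen atoms appear at heavy-atom position 1 (1×Cl).
Halogen count: 1.

1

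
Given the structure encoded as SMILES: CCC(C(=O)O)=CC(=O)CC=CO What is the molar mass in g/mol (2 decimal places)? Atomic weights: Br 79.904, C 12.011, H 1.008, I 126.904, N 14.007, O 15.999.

184.19 g/mol

First, the molecular formula is C9H12O4 (counting implicit H from valence).
  C: 9 × 12.011 = 108.099
  H: 12 × 1.008 = 12.096
  O: 4 × 15.999 = 63.996
Sum: 9×12.011 + 12×1.008 + 4×15.999 = 184.191 → 184.19 g/mol.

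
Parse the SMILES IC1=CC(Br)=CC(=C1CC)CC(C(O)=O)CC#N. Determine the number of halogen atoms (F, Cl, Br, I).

2

Halogen atoms appear at heavy-atom positions 1, 5 (1×Br, 1×I).
Other groups present: 1 carboxylic acid, 1 nitrile.
Halogen count: 2.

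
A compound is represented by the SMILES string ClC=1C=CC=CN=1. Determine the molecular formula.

Walk through each heavy atom and fill implicit hydrogens from standard valence (C 4, N 3, O 2, S 2, halogen 1):
  atom 1: Cl (halogen, monovalent) → 0 H
  atom 2: C, bond orders sum to 4 (valence 4) → 0 H
  atom 3: C, bond orders sum to 3 (valence 4) → 1 H
  atom 4: C, bond orders sum to 3 (valence 4) → 1 H
  atom 5: C, bond orders sum to 3 (valence 4) → 1 H
  atom 6: C, bond orders sum to 3 (valence 4) → 1 H
  atom 7: N, bond orders sum to 3 (valence 3) → 0 H
Totals → C:5, H:4, Cl:1, N:1.
In Hill order: C5H4ClN.

C5H4ClN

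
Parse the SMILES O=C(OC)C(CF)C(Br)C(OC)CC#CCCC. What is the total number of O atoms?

3

Scan the SMILES for O atoms (remember two-letter symbols like Cl and Br are single atoms).
Oxygen count: 3.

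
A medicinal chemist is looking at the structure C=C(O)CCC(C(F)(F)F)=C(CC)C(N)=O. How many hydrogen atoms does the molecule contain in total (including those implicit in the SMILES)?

Walk through each heavy atom and fill implicit hydrogens from standard valence (C 4, N 3, O 2, S 2, halogen 1):
  atom 1: C, bond orders sum to 2 (valence 4) → 2 H
  atom 2: C, bond orders sum to 4 (valence 4) → 0 H
  atom 3: O, bond orders sum to 1 (valence 2) → 1 H
  atom 4: C, bond orders sum to 2 (valence 4) → 2 H
  atom 5: C, bond orders sum to 2 (valence 4) → 2 H
  atom 6: C, bond orders sum to 4 (valence 4) → 0 H
  atom 7: C, bond orders sum to 4 (valence 4) → 0 H
  atom 8: F (halogen, monovalent) → 0 H
  atom 9: F (halogen, monovalent) → 0 H
  atom 10: F (halogen, monovalent) → 0 H
  atom 11: C, bond orders sum to 4 (valence 4) → 0 H
  atom 12: C, bond orders sum to 2 (valence 4) → 2 H
  atom 13: C, bond orders sum to 1 (valence 4) → 3 H
  atom 14: C, bond orders sum to 4 (valence 4) → 0 H
  atom 15: N, bond orders sum to 1 (valence 3) → 2 H
  atom 16: O, bond orders sum to 2 (valence 2) → 0 H
Total hydrogens: 14.

14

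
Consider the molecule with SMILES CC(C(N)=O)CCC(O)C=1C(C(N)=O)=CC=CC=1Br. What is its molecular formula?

Walk through each heavy atom and fill implicit hydrogens from standard valence (C 4, N 3, O 2, S 2, halogen 1):
  atom 1: C, bond orders sum to 1 (valence 4) → 3 H
  atom 2: C, bond orders sum to 3 (valence 4) → 1 H
  atom 3: C, bond orders sum to 4 (valence 4) → 0 H
  atom 4: N, bond orders sum to 1 (valence 3) → 2 H
  atom 5: O, bond orders sum to 2 (valence 2) → 0 H
  atom 6: C, bond orders sum to 2 (valence 4) → 2 H
  atom 7: C, bond orders sum to 2 (valence 4) → 2 H
  atom 8: C, bond orders sum to 3 (valence 4) → 1 H
  atom 9: O, bond orders sum to 1 (valence 2) → 1 H
  atom 10: C, bond orders sum to 4 (valence 4) → 0 H
  atom 11: C, bond orders sum to 4 (valence 4) → 0 H
  atom 12: C, bond orders sum to 4 (valence 4) → 0 H
  atom 13: N, bond orders sum to 1 (valence 3) → 2 H
  atom 14: O, bond orders sum to 2 (valence 2) → 0 H
  atom 15: C, bond orders sum to 3 (valence 4) → 1 H
  atom 16: C, bond orders sum to 3 (valence 4) → 1 H
  atom 17: C, bond orders sum to 3 (valence 4) → 1 H
  atom 18: C, bond orders sum to 4 (valence 4) → 0 H
  atom 19: Br (halogen, monovalent) → 0 H
Totals → C:13, H:17, Br:1, N:2, O:3.

C13H17BrN2O3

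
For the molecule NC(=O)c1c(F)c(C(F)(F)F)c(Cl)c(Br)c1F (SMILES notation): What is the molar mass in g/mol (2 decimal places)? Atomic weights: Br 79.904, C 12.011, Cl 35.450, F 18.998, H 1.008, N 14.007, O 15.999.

338.45 g/mol

First, the molecular formula is C8H2BrClF5NO (counting implicit H from valence).
  Br: 1 × 79.904 = 79.904
  C: 8 × 12.011 = 96.088
  Cl: 1 × 35.450 = 35.450
  F: 5 × 18.998 = 94.990
  H: 2 × 1.008 = 2.016
  N: 1 × 14.007 = 14.007
  O: 1 × 15.999 = 15.999
Sum: 1×79.904 + 8×12.011 + 1×35.450 + 5×18.998 + 2×1.008 + 1×14.007 + 1×15.999 = 338.454 → 338.45 g/mol.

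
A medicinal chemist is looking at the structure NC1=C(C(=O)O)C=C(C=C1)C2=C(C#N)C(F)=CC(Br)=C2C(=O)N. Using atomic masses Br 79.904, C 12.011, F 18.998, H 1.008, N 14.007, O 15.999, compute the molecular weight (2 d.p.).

First, the molecular formula is C15H9BrFN3O3 (counting implicit H from valence).
  Br: 1 × 79.904 = 79.904
  C: 15 × 12.011 = 180.165
  F: 1 × 18.998 = 18.998
  H: 9 × 1.008 = 9.072
  N: 3 × 14.007 = 42.021
  O: 3 × 15.999 = 47.997
Sum: 1×79.904 + 15×12.011 + 1×18.998 + 9×1.008 + 3×14.007 + 3×15.999 = 378.157 → 378.16 g/mol.

378.16 g/mol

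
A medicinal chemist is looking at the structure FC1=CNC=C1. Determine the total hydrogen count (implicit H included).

4

Walk through each heavy atom and fill implicit hydrogens from standard valence (C 4, N 3, O 2, S 2, halogen 1):
  atom 1: F (halogen, monovalent) → 0 H
  atom 2: C, bond orders sum to 4 (valence 4) → 0 H
  atom 3: C, bond orders sum to 3 (valence 4) → 1 H
  atom 4: N, bond orders sum to 2 (valence 3) → 1 H
  atom 5: C, bond orders sum to 3 (valence 4) → 1 H
  atom 6: C, bond orders sum to 3 (valence 4) → 1 H
Total hydrogens: 4.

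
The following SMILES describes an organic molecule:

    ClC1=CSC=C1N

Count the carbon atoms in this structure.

4

Count every carbon token in the SMILES (each C, including those in ring-closure positions and inside branches).
Carbon count: 4.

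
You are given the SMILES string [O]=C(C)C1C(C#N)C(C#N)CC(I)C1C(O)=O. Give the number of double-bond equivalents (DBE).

Degree of unsaturation = (number of rings) + (number of π bonds).
Ring closures in the SMILES: 1.
π bonds: 2 double bonds (each 1 DoU), 2 triple bonds (each 2 DoU) → 6 DoU from unsaturation.
Total DoU = 1 + 6 = 7.

7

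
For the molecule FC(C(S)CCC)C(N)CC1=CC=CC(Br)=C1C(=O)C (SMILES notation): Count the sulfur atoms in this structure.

Scan the SMILES for S atoms (remember two-letter symbols like Cl and Br are single atoms).
Sulfur count: 1.

1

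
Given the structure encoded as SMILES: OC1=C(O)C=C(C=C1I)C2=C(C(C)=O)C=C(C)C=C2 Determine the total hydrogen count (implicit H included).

13

Walk through each heavy atom and fill implicit hydrogens from standard valence (C 4, N 3, O 2, S 2, halogen 1):
  atom 1: O, bond orders sum to 1 (valence 2) → 1 H
  atom 2: C, bond orders sum to 4 (valence 4) → 0 H
  atom 3: C, bond orders sum to 4 (valence 4) → 0 H
  atom 4: O, bond orders sum to 1 (valence 2) → 1 H
  atom 5: C, bond orders sum to 3 (valence 4) → 1 H
  atom 6: C, bond orders sum to 4 (valence 4) → 0 H
  atom 7: C, bond orders sum to 3 (valence 4) → 1 H
  atom 8: C, bond orders sum to 4 (valence 4) → 0 H
  atom 9: I (halogen, monovalent) → 0 H
  atom 10: C, bond orders sum to 4 (valence 4) → 0 H
  atom 11: C, bond orders sum to 4 (valence 4) → 0 H
  atom 12: C, bond orders sum to 4 (valence 4) → 0 H
  atom 13: C, bond orders sum to 1 (valence 4) → 3 H
  atom 14: O, bond orders sum to 2 (valence 2) → 0 H
  atom 15: C, bond orders sum to 3 (valence 4) → 1 H
  atom 16: C, bond orders sum to 4 (valence 4) → 0 H
  atom 17: C, bond orders sum to 1 (valence 4) → 3 H
  atom 18: C, bond orders sum to 3 (valence 4) → 1 H
  atom 19: C, bond orders sum to 3 (valence 4) → 1 H
Total hydrogens: 13.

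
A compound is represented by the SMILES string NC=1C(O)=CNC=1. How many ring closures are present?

In SMILES, each pair of matching ring-closure digits denotes one ring-closing bond; the number of such bonds equals the number of independent rings.
Ring-closure bonds here: 1.

1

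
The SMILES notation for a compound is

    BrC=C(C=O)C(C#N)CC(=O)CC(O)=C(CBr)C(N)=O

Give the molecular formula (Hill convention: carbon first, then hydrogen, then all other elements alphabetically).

C12H12Br2N2O4

Walk through each heavy atom and fill implicit hydrogens from standard valence (C 4, N 3, O 2, S 2, halogen 1):
  atom 1: Br (halogen, monovalent) → 0 H
  atom 2: C, bond orders sum to 3 (valence 4) → 1 H
  atom 3: C, bond orders sum to 4 (valence 4) → 0 H
  atom 4: C, bond orders sum to 3 (valence 4) → 1 H
  atom 5: O, bond orders sum to 2 (valence 2) → 0 H
  atom 6: C, bond orders sum to 3 (valence 4) → 1 H
  atom 7: C, bond orders sum to 4 (valence 4) → 0 H
  atom 8: N, bond orders sum to 3 (valence 3) → 0 H
  atom 9: C, bond orders sum to 2 (valence 4) → 2 H
  atom 10: C, bond orders sum to 4 (valence 4) → 0 H
  atom 11: O, bond orders sum to 2 (valence 2) → 0 H
  atom 12: C, bond orders sum to 2 (valence 4) → 2 H
  atom 13: C, bond orders sum to 4 (valence 4) → 0 H
  atom 14: O, bond orders sum to 1 (valence 2) → 1 H
  atom 15: C, bond orders sum to 4 (valence 4) → 0 H
  atom 16: C, bond orders sum to 2 (valence 4) → 2 H
  atom 17: Br (halogen, monovalent) → 0 H
  atom 18: C, bond orders sum to 4 (valence 4) → 0 H
  atom 19: N, bond orders sum to 1 (valence 3) → 2 H
  atom 20: O, bond orders sum to 2 (valence 2) → 0 H
Totals → C:12, H:12, Br:2, N:2, O:4.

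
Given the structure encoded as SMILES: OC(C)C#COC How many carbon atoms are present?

Count every carbon token in the SMILES (each C, including those in ring-closure positions and inside branches).
Carbon count: 5.

5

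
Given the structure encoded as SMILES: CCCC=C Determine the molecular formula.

Walk through each heavy atom and fill implicit hydrogens from standard valence (C 4, N 3, O 2, S 2, halogen 1):
  atom 1: C, bond orders sum to 1 (valence 4) → 3 H
  atom 2: C, bond orders sum to 2 (valence 4) → 2 H
  atom 3: C, bond orders sum to 2 (valence 4) → 2 H
  atom 4: C, bond orders sum to 3 (valence 4) → 1 H
  atom 5: C, bond orders sum to 2 (valence 4) → 2 H
Totals → C:5, H:10.

C5H10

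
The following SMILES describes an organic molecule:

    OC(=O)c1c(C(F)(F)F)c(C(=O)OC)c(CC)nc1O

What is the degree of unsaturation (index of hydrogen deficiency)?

6

Molecular formula: C11H10F3NO5.
DoU = (2C + 2 + N − H − X) / 2, where X is the halogen count and O/S are ignored.
    = (2·11 + 2 + 1 − 10 − 3) / 2 = 12 / 2 = 6.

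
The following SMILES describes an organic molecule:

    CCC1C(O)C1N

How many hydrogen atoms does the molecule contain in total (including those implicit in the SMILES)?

11

Walk through each heavy atom and fill implicit hydrogens from standard valence (C 4, N 3, O 2, S 2, halogen 1):
  atom 1: C, bond orders sum to 1 (valence 4) → 3 H
  atom 2: C, bond orders sum to 2 (valence 4) → 2 H
  atom 3: C, bond orders sum to 3 (valence 4) → 1 H
  atom 4: C, bond orders sum to 3 (valence 4) → 1 H
  atom 5: O, bond orders sum to 1 (valence 2) → 1 H
  atom 6: C, bond orders sum to 3 (valence 4) → 1 H
  atom 7: N, bond orders sum to 1 (valence 3) → 2 H
Total hydrogens: 11.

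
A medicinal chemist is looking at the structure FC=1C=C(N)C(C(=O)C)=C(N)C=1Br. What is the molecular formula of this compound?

Walk through each heavy atom and fill implicit hydrogens from standard valence (C 4, N 3, O 2, S 2, halogen 1):
  atom 1: F (halogen, monovalent) → 0 H
  atom 2: C, bond orders sum to 4 (valence 4) → 0 H
  atom 3: C, bond orders sum to 3 (valence 4) → 1 H
  atom 4: C, bond orders sum to 4 (valence 4) → 0 H
  atom 5: N, bond orders sum to 1 (valence 3) → 2 H
  atom 6: C, bond orders sum to 4 (valence 4) → 0 H
  atom 7: C, bond orders sum to 4 (valence 4) → 0 H
  atom 8: O, bond orders sum to 2 (valence 2) → 0 H
  atom 9: C, bond orders sum to 1 (valence 4) → 3 H
  atom 10: C, bond orders sum to 4 (valence 4) → 0 H
  atom 11: N, bond orders sum to 1 (valence 3) → 2 H
  atom 12: C, bond orders sum to 4 (valence 4) → 0 H
  atom 13: Br (halogen, monovalent) → 0 H
Totals → C:8, H:8, Br:1, F:1, N:2, O:1.

C8H8BrFN2O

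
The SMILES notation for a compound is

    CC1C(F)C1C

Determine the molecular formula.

Walk through each heavy atom and fill implicit hydrogens from standard valence (C 4, N 3, O 2, S 2, halogen 1):
  atom 1: C, bond orders sum to 1 (valence 4) → 3 H
  atom 2: C, bond orders sum to 3 (valence 4) → 1 H
  atom 3: C, bond orders sum to 3 (valence 4) → 1 H
  atom 4: F (halogen, monovalent) → 0 H
  atom 5: C, bond orders sum to 3 (valence 4) → 1 H
  atom 6: C, bond orders sum to 1 (valence 4) → 3 H
Totals → C:5, H:9, F:1.

C5H9F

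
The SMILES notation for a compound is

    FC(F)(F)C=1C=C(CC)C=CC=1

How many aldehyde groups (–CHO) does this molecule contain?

0

Scan the SMILES for the aldehyde motif — none present.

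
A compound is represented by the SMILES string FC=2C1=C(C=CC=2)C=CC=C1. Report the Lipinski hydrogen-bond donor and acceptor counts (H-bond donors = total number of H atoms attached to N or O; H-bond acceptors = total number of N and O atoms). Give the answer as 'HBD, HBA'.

Donors: find every N or O and count the H atoms it carries.
  (no N or O atoms present)
Lipinski HBD = 0.
Acceptors: N atoms = 0, O atoms = 0 → HBA = 0.

0, 0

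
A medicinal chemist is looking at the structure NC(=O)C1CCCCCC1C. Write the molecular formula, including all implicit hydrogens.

C9H17NO

Walk through each heavy atom and fill implicit hydrogens from standard valence (C 4, N 3, O 2, S 2, halogen 1):
  atom 1: N, bond orders sum to 1 (valence 3) → 2 H
  atom 2: C, bond orders sum to 4 (valence 4) → 0 H
  atom 3: O, bond orders sum to 2 (valence 2) → 0 H
  atom 4: C, bond orders sum to 3 (valence 4) → 1 H
  atom 5: C, bond orders sum to 2 (valence 4) → 2 H
  atom 6: C, bond orders sum to 2 (valence 4) → 2 H
  atom 7: C, bond orders sum to 2 (valence 4) → 2 H
  atom 8: C, bond orders sum to 2 (valence 4) → 2 H
  atom 9: C, bond orders sum to 2 (valence 4) → 2 H
  atom 10: C, bond orders sum to 3 (valence 4) → 1 H
  atom 11: C, bond orders sum to 1 (valence 4) → 3 H
Totals → C:9, H:17, N:1, O:1.
In Hill order: C9H17NO.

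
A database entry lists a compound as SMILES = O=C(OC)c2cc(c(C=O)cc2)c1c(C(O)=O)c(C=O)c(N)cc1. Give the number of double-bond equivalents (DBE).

Molecular formula: C17H13NO6.
DoU = (2C + 2 + N − H − X) / 2, where X is the halogen count and O/S are ignored.
    = (2·17 + 2 + 1 − 13 − 0) / 2 = 24 / 2 = 12.

12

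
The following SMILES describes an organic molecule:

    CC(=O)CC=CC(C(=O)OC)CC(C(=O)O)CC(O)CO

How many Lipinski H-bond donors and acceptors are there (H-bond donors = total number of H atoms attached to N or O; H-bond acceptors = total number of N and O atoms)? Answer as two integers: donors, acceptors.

Donors: find every N or O and count the H atoms it carries.
  atom 3 (O): bond orders sum to 2 → 0 H
  atom 9 (O): bond orders sum to 2 → 0 H
  atom 10 (O): bond orders sum to 2 → 0 H
  atom 15 (O): bond orders sum to 2 → 0 H
  atom 16 (O): bond orders sum to 1 → 1 H
  atom 19 (O): bond orders sum to 1 → 1 H
  atom 21 (O): bond orders sum to 1 → 1 H
Lipinski HBD = 3.
Acceptors: N atoms = 0, O atoms = 7 → HBA = 7.

3, 7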